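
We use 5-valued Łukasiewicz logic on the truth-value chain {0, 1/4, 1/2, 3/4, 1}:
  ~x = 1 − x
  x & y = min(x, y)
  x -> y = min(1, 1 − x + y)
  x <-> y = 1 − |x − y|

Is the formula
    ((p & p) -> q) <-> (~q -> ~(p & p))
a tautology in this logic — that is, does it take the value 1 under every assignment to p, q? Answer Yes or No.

At p = 1, q = 1/2, for instance:
p & p = 1 & 1 = 1
(p & p) -> q = 1 -> 1/2 = 1/2
~q = ~1/2 = 1/2
~(p & p) = ~1 = 0
~q -> ~(p & p) = 1/2 -> 0 = 1/2
((p & p) -> q) <-> (~q -> ~(p & p)) = 1/2 <-> 1/2 = 1
and checking the remaining 24 assignments likewise gives ≥ 1 in every case.

Yes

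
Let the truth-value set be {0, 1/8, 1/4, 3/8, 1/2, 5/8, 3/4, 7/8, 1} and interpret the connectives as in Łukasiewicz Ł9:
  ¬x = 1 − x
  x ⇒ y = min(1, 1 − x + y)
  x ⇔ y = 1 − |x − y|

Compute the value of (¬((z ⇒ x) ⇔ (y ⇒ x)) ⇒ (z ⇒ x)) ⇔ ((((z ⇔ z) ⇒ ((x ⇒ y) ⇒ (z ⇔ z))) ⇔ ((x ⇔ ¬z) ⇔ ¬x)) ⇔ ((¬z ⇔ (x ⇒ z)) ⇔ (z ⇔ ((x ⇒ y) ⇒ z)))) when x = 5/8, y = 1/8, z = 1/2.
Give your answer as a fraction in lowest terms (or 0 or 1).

z ⇒ x = 1/2 ⇒ 5/8 = 1
y ⇒ x = 1/8 ⇒ 5/8 = 1
(z ⇒ x) ⇔ (y ⇒ x) = 1 ⇔ 1 = 1
¬((z ⇒ x) ⇔ (y ⇒ x)) = ¬1 = 0
z ⇒ x = 1/2 ⇒ 5/8 = 1
¬((z ⇒ x) ⇔ (y ⇒ x)) ⇒ (z ⇒ x) = 0 ⇒ 1 = 1
z ⇔ z = 1/2 ⇔ 1/2 = 1
x ⇒ y = 5/8 ⇒ 1/8 = 1/2
z ⇔ z = 1/2 ⇔ 1/2 = 1
(x ⇒ y) ⇒ (z ⇔ z) = 1/2 ⇒ 1 = 1
(z ⇔ z) ⇒ ((x ⇒ y) ⇒ (z ⇔ z)) = 1 ⇒ 1 = 1
¬z = ¬1/2 = 1/2
x ⇔ ¬z = 5/8 ⇔ 1/2 = 7/8
¬x = ¬5/8 = 3/8
(x ⇔ ¬z) ⇔ ¬x = 7/8 ⇔ 3/8 = 1/2
((z ⇔ z) ⇒ ((x ⇒ y) ⇒ (z ⇔ z))) ⇔ ((x ⇔ ¬z) ⇔ ¬x) = 1 ⇔ 1/2 = 1/2
¬z = ¬1/2 = 1/2
x ⇒ z = 5/8 ⇒ 1/2 = 7/8
¬z ⇔ (x ⇒ z) = 1/2 ⇔ 7/8 = 5/8
x ⇒ y = 5/8 ⇒ 1/8 = 1/2
(x ⇒ y) ⇒ z = 1/2 ⇒ 1/2 = 1
z ⇔ ((x ⇒ y) ⇒ z) = 1/2 ⇔ 1 = 1/2
(¬z ⇔ (x ⇒ z)) ⇔ (z ⇔ ((x ⇒ y) ⇒ z)) = 5/8 ⇔ 1/2 = 7/8
(((z ⇔ z) ⇒ ((x ⇒ y) ⇒ (z ⇔ z))) ⇔ ((x ⇔ ¬z) ⇔ ¬x)) ⇔ ((¬z ⇔ (x ⇒ z)) ⇔ (z ⇔ ((x ⇒ y) ⇒ z))) = 1/2 ⇔ 7/8 = 5/8
(¬((z ⇒ x) ⇔ (y ⇒ x)) ⇒ (z ⇒ x)) ⇔ ((((z ⇔ z) ⇒ ((x ⇒ y) ⇒ (z ⇔ z))) ⇔ ((x ⇔ ¬z) ⇔ ¬x)) ⇔ ((¬z ⇔ (x ⇒ z)) ⇔ (z ⇔ ((x ⇒ y) ⇒ z)))) = 1 ⇔ 5/8 = 5/8

5/8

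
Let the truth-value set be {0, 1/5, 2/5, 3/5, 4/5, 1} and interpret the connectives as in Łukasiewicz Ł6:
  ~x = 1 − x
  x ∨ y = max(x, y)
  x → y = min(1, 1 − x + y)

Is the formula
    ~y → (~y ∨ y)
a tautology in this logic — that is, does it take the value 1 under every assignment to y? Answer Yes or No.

y = 0 ↦ 1
y = 1/5 ↦ 1
y = 2/5 ↦ 1
y = 3/5 ↦ 1
y = 4/5 ↦ 1
y = 1 ↦ 1
Every assignment gives a value ≥ 1.

Yes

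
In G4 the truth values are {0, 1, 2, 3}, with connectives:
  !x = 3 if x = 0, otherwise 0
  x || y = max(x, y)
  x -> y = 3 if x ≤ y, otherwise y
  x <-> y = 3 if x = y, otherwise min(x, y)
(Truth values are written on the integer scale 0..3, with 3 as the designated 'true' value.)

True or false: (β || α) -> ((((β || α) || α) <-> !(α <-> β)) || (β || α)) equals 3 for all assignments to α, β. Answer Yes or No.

α = 0, β = 0 ↦ 3
α = 0, β = 1 ↦ 3
α = 0, β = 2 ↦ 3
α = 0, β = 3 ↦ 3
α = 1, β = 0 ↦ 3
α = 1, β = 1 ↦ 3
α = 1, β = 2 ↦ 3
α = 1, β = 3 ↦ 3
α = 2, β = 0 ↦ 3
α = 2, β = 1 ↦ 3
α = 2, β = 2 ↦ 3
α = 2, β = 3 ↦ 3
α = 3, β = 0 ↦ 3
α = 3, β = 1 ↦ 3
α = 3, β = 2 ↦ 3
α = 3, β = 3 ↦ 3
Every assignment gives a value ≥ 3.

Yes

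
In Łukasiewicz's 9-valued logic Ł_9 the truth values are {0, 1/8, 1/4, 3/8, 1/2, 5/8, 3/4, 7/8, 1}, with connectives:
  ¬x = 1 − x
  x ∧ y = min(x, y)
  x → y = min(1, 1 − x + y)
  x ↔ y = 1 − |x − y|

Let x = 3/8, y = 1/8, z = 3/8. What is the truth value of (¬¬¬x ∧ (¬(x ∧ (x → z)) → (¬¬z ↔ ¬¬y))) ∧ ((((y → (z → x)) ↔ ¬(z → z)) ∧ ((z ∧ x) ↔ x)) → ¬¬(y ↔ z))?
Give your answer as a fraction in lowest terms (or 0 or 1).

5/8

¬x = ¬3/8 = 5/8
¬¬x = ¬5/8 = 3/8
¬¬¬x = ¬3/8 = 5/8
x → z = 3/8 → 3/8 = 1
x ∧ (x → z) = 3/8 ∧ 1 = 3/8
¬(x ∧ (x → z)) = ¬3/8 = 5/8
¬z = ¬3/8 = 5/8
¬¬z = ¬5/8 = 3/8
¬y = ¬1/8 = 7/8
¬¬y = ¬7/8 = 1/8
¬¬z ↔ ¬¬y = 3/8 ↔ 1/8 = 3/4
¬(x ∧ (x → z)) → (¬¬z ↔ ¬¬y) = 5/8 → 3/4 = 1
¬¬¬x ∧ (¬(x ∧ (x → z)) → (¬¬z ↔ ¬¬y)) = 5/8 ∧ 1 = 5/8
z → x = 3/8 → 3/8 = 1
y → (z → x) = 1/8 → 1 = 1
z → z = 3/8 → 3/8 = 1
¬(z → z) = ¬1 = 0
(y → (z → x)) ↔ ¬(z → z) = 1 ↔ 0 = 0
z ∧ x = 3/8 ∧ 3/8 = 3/8
(z ∧ x) ↔ x = 3/8 ↔ 3/8 = 1
((y → (z → x)) ↔ ¬(z → z)) ∧ ((z ∧ x) ↔ x) = 0 ∧ 1 = 0
y ↔ z = 1/8 ↔ 3/8 = 3/4
¬(y ↔ z) = ¬3/4 = 1/4
¬¬(y ↔ z) = ¬1/4 = 3/4
(((y → (z → x)) ↔ ¬(z → z)) ∧ ((z ∧ x) ↔ x)) → ¬¬(y ↔ z) = 0 → 3/4 = 1
(¬¬¬x ∧ (¬(x ∧ (x → z)) → (¬¬z ↔ ¬¬y))) ∧ ((((y → (z → x)) ↔ ¬(z → z)) ∧ ((z ∧ x) ↔ x)) → ¬¬(y ↔ z)) = 5/8 ∧ 1 = 5/8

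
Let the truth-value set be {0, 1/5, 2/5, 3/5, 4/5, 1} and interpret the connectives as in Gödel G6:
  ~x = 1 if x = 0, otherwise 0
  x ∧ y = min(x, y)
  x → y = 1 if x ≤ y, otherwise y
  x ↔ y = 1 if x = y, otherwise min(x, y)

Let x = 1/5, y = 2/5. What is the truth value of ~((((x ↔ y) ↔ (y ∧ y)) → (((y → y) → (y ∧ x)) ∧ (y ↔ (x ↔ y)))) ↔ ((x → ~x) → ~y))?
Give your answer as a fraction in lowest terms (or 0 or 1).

0

x ↔ y = 1/5 ↔ 2/5 = 1/5
y ∧ y = 2/5 ∧ 2/5 = 2/5
(x ↔ y) ↔ (y ∧ y) = 1/5 ↔ 2/5 = 1/5
y → y = 2/5 → 2/5 = 1
y ∧ x = 2/5 ∧ 1/5 = 1/5
(y → y) → (y ∧ x) = 1 → 1/5 = 1/5
x ↔ y = 1/5 ↔ 2/5 = 1/5
y ↔ (x ↔ y) = 2/5 ↔ 1/5 = 1/5
((y → y) → (y ∧ x)) ∧ (y ↔ (x ↔ y)) = 1/5 ∧ 1/5 = 1/5
((x ↔ y) ↔ (y ∧ y)) → (((y → y) → (y ∧ x)) ∧ (y ↔ (x ↔ y))) = 1/5 → 1/5 = 1
~x = ~1/5 = 0
x → ~x = 1/5 → 0 = 0
~y = ~2/5 = 0
(x → ~x) → ~y = 0 → 0 = 1
(((x ↔ y) ↔ (y ∧ y)) → (((y → y) → (y ∧ x)) ∧ (y ↔ (x ↔ y)))) ↔ ((x → ~x) → ~y) = 1 ↔ 1 = 1
~((((x ↔ y) ↔ (y ∧ y)) → (((y → y) → (y ∧ x)) ∧ (y ↔ (x ↔ y)))) ↔ ((x → ~x) → ~y)) = ~1 = 0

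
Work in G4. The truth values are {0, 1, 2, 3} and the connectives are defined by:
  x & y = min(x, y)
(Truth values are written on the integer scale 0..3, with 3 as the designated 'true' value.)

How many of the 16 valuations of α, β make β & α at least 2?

α = 0, β = 0 ↦ 0  <
α = 0, β = 1 ↦ 0  <
α = 0, β = 2 ↦ 0  <
α = 0, β = 3 ↦ 0  <
α = 1, β = 0 ↦ 0  <
α = 1, β = 1 ↦ 1  <
α = 1, β = 2 ↦ 1  <
α = 1, β = 3 ↦ 1  <
α = 2, β = 0 ↦ 0  <
α = 2, β = 1 ↦ 1  <
α = 2, β = 2 ↦ 2  ≥
α = 2, β = 3 ↦ 2  ≥
α = 3, β = 0 ↦ 0  <
α = 3, β = 1 ↦ 1  <
α = 3, β = 2 ↦ 2  ≥
α = 3, β = 3 ↦ 3  ≥
So 4 of the 16 assignments meet the threshold.

4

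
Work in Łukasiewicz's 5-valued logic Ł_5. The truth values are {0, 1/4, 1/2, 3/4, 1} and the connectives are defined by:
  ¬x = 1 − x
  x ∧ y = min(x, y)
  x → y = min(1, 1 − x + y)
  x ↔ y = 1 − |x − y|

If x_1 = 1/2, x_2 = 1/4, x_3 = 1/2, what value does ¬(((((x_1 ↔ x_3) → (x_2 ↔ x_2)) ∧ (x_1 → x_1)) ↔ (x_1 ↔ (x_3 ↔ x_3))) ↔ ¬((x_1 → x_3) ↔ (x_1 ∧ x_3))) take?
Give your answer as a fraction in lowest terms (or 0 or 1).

x_1 ↔ x_3 = 1/2 ↔ 1/2 = 1
x_2 ↔ x_2 = 1/4 ↔ 1/4 = 1
(x_1 ↔ x_3) → (x_2 ↔ x_2) = 1 → 1 = 1
x_1 → x_1 = 1/2 → 1/2 = 1
((x_1 ↔ x_3) → (x_2 ↔ x_2)) ∧ (x_1 → x_1) = 1 ∧ 1 = 1
x_3 ↔ x_3 = 1/2 ↔ 1/2 = 1
x_1 ↔ (x_3 ↔ x_3) = 1/2 ↔ 1 = 1/2
(((x_1 ↔ x_3) → (x_2 ↔ x_2)) ∧ (x_1 → x_1)) ↔ (x_1 ↔ (x_3 ↔ x_3)) = 1 ↔ 1/2 = 1/2
x_1 → x_3 = 1/2 → 1/2 = 1
x_1 ∧ x_3 = 1/2 ∧ 1/2 = 1/2
(x_1 → x_3) ↔ (x_1 ∧ x_3) = 1 ↔ 1/2 = 1/2
¬((x_1 → x_3) ↔ (x_1 ∧ x_3)) = ¬1/2 = 1/2
((((x_1 ↔ x_3) → (x_2 ↔ x_2)) ∧ (x_1 → x_1)) ↔ (x_1 ↔ (x_3 ↔ x_3))) ↔ ¬((x_1 → x_3) ↔ (x_1 ∧ x_3)) = 1/2 ↔ 1/2 = 1
¬(((((x_1 ↔ x_3) → (x_2 ↔ x_2)) ∧ (x_1 → x_1)) ↔ (x_1 ↔ (x_3 ↔ x_3))) ↔ ¬((x_1 → x_3) ↔ (x_1 ∧ x_3))) = ¬1 = 0

0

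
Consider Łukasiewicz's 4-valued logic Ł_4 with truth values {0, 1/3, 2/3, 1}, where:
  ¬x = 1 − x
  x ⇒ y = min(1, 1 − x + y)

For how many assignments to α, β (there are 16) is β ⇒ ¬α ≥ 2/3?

α = 0, β = 0 ↦ 1  ≥
α = 0, β = 1/3 ↦ 1  ≥
α = 0, β = 2/3 ↦ 1  ≥
α = 0, β = 1 ↦ 1  ≥
α = 1/3, β = 0 ↦ 1  ≥
α = 1/3, β = 1/3 ↦ 1  ≥
α = 1/3, β = 2/3 ↦ 1  ≥
α = 1/3, β = 1 ↦ 2/3  ≥
α = 2/3, β = 0 ↦ 1  ≥
α = 2/3, β = 1/3 ↦ 1  ≥
α = 2/3, β = 2/3 ↦ 2/3  ≥
α = 2/3, β = 1 ↦ 1/3  <
α = 1, β = 0 ↦ 1  ≥
α = 1, β = 1/3 ↦ 2/3  ≥
α = 1, β = 2/3 ↦ 1/3  <
α = 1, β = 1 ↦ 0  <
So 13 of the 16 assignments meet the threshold.

13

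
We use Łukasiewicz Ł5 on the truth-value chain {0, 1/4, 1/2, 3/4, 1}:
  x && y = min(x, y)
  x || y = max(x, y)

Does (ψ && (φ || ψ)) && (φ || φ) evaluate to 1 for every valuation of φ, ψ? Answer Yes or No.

Counterexample: take φ = 0, ψ = 0.
φ || ψ = 0 || 0 = 0
ψ && (φ || ψ) = 0 && 0 = 0
φ || φ = 0 || 0 = 0
(ψ && (φ || ψ)) && (φ || φ) = 0 && 0 = 0
This gives 0 ≠ 1.

No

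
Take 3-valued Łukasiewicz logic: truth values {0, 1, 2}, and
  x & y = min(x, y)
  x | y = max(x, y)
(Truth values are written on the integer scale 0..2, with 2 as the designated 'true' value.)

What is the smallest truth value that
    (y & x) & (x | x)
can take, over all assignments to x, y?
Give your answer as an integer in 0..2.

0

Take x = 0, y = 0:
y & x = 0 & 0 = 0
x | x = 0 | 0 = 0
(y & x) & (x | x) = 0 & 0 = 0
No assignment yields a value below 0, so this is the minimum.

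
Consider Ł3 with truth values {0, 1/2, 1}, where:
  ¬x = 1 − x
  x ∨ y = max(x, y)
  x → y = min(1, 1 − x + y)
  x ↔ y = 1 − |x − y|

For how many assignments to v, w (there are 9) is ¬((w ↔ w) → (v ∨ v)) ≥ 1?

v = 0, w = 0 ↦ 1  ≥
v = 0, w = 1/2 ↦ 1  ≥
v = 0, w = 1 ↦ 1  ≥
v = 1/2, w = 0 ↦ 1/2  <
v = 1/2, w = 1/2 ↦ 1/2  <
v = 1/2, w = 1 ↦ 1/2  <
v = 1, w = 0 ↦ 0  <
v = 1, w = 1/2 ↦ 0  <
v = 1, w = 1 ↦ 0  <
So 3 of the 9 assignments meet the threshold.

3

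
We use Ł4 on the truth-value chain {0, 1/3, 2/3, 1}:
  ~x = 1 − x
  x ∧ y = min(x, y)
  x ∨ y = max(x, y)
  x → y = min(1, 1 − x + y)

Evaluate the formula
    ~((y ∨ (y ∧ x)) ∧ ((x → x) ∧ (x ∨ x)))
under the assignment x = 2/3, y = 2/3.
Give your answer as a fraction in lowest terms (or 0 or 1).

1/3

y ∧ x = 2/3 ∧ 2/3 = 2/3
y ∨ (y ∧ x) = 2/3 ∨ 2/3 = 2/3
x → x = 2/3 → 2/3 = 1
x ∨ x = 2/3 ∨ 2/3 = 2/3
(x → x) ∧ (x ∨ x) = 1 ∧ 2/3 = 2/3
(y ∨ (y ∧ x)) ∧ ((x → x) ∧ (x ∨ x)) = 2/3 ∧ 2/3 = 2/3
~((y ∨ (y ∧ x)) ∧ ((x → x) ∧ (x ∨ x))) = ~2/3 = 1/3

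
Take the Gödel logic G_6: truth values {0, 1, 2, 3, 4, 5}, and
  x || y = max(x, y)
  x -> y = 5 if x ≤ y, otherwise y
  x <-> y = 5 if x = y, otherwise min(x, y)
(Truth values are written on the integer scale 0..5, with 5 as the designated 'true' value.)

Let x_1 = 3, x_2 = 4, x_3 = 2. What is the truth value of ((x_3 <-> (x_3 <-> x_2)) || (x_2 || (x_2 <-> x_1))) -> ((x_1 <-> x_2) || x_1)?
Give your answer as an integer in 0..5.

x_3 <-> x_2 = 2 <-> 4 = 2
x_3 <-> (x_3 <-> x_2) = 2 <-> 2 = 5
x_2 <-> x_1 = 4 <-> 3 = 3
x_2 || (x_2 <-> x_1) = 4 || 3 = 4
(x_3 <-> (x_3 <-> x_2)) || (x_2 || (x_2 <-> x_1)) = 5 || 4 = 5
x_1 <-> x_2 = 3 <-> 4 = 3
(x_1 <-> x_2) || x_1 = 3 || 3 = 3
((x_3 <-> (x_3 <-> x_2)) || (x_2 || (x_2 <-> x_1))) -> ((x_1 <-> x_2) || x_1) = 5 -> 3 = 3

3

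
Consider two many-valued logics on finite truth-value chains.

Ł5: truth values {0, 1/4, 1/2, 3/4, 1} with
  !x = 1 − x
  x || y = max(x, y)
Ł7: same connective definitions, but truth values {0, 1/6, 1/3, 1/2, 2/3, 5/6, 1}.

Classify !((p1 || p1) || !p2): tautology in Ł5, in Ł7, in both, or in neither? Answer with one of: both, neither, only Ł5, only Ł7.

neither

In Ł5: at p1 = 0, p2 = 0 the value is 0 — not a tautology.
In Ł7: at p1 = 0, p2 = 0 the value is 0 — not a tautology.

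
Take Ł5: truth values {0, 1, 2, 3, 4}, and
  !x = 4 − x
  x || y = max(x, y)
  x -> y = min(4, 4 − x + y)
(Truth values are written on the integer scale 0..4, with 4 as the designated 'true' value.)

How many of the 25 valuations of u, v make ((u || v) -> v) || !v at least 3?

24

value 4: 19 assignments (counts)
value 3: 5 assignments (counts)
value 2: 1 assignment
So 24 of the 25 assignments meet the threshold.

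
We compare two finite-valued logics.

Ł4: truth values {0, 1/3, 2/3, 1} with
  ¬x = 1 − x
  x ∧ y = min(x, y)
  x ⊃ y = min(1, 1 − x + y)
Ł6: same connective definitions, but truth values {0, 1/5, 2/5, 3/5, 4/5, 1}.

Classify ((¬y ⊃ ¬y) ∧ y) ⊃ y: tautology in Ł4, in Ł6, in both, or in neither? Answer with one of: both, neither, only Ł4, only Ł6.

both

In Ł4: every assignment gives 1 — tautology.
In Ł6: every assignment gives 1 — tautology.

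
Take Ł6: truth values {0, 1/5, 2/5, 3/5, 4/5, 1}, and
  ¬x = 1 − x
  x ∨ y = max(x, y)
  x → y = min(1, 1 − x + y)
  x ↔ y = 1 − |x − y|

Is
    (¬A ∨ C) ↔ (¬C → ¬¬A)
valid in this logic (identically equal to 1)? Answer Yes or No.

No

Counterexample: take A = 0, C = 0.
¬A = ¬0 = 1
¬A ∨ C = 1 ∨ 0 = 1
¬C = ¬0 = 1
¬A = ¬0 = 1
¬¬A = ¬1 = 0
¬C → ¬¬A = 1 → 0 = 0
(¬A ∨ C) ↔ (¬C → ¬¬A) = 1 ↔ 0 = 0
This gives 0 ≠ 1.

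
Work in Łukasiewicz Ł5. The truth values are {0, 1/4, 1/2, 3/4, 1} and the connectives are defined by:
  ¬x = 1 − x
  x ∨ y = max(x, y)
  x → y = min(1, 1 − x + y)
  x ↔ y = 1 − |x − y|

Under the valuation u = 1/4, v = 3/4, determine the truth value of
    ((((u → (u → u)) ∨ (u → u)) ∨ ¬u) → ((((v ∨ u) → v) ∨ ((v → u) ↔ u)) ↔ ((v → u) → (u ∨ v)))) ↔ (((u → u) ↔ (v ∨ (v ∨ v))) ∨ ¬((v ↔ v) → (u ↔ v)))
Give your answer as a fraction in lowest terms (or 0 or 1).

3/4

u → u = 1/4 → 1/4 = 1
u → (u → u) = 1/4 → 1 = 1
u → u = 1/4 → 1/4 = 1
(u → (u → u)) ∨ (u → u) = 1 ∨ 1 = 1
¬u = ¬1/4 = 3/4
((u → (u → u)) ∨ (u → u)) ∨ ¬u = 1 ∨ 3/4 = 1
v ∨ u = 3/4 ∨ 1/4 = 3/4
(v ∨ u) → v = 3/4 → 3/4 = 1
v → u = 3/4 → 1/4 = 1/2
(v → u) ↔ u = 1/2 ↔ 1/4 = 3/4
((v ∨ u) → v) ∨ ((v → u) ↔ u) = 1 ∨ 3/4 = 1
v → u = 3/4 → 1/4 = 1/2
u ∨ v = 1/4 ∨ 3/4 = 3/4
(v → u) → (u ∨ v) = 1/2 → 3/4 = 1
(((v ∨ u) → v) ∨ ((v → u) ↔ u)) ↔ ((v → u) → (u ∨ v)) = 1 ↔ 1 = 1
(((u → (u → u)) ∨ (u → u)) ∨ ¬u) → ((((v ∨ u) → v) ∨ ((v → u) ↔ u)) ↔ ((v → u) → (u ∨ v))) = 1 → 1 = 1
u → u = 1/4 → 1/4 = 1
v ∨ v = 3/4 ∨ 3/4 = 3/4
v ∨ (v ∨ v) = 3/4 ∨ 3/4 = 3/4
(u → u) ↔ (v ∨ (v ∨ v)) = 1 ↔ 3/4 = 3/4
v ↔ v = 3/4 ↔ 3/4 = 1
u ↔ v = 1/4 ↔ 3/4 = 1/2
(v ↔ v) → (u ↔ v) = 1 → 1/2 = 1/2
¬((v ↔ v) → (u ↔ v)) = ¬1/2 = 1/2
((u → u) ↔ (v ∨ (v ∨ v))) ∨ ¬((v ↔ v) → (u ↔ v)) = 3/4 ∨ 1/2 = 3/4
((((u → (u → u)) ∨ (u → u)) ∨ ¬u) → ((((v ∨ u) → v) ∨ ((v → u) ↔ u)) ↔ ((v → u) → (u ∨ v)))) ↔ (((u → u) ↔ (v ∨ (v ∨ v))) ∨ ¬((v ↔ v) → (u ↔ v))) = 1 ↔ 3/4 = 3/4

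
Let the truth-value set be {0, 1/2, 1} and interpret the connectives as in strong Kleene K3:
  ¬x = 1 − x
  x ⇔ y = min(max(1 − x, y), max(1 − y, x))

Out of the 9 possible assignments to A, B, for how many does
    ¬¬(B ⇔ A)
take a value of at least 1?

2

A = 0, B = 0 ↦ 1  ≥
A = 0, B = 1/2 ↦ 1/2  <
A = 0, B = 1 ↦ 0  <
A = 1/2, B = 0 ↦ 1/2  <
A = 1/2, B = 1/2 ↦ 1/2  <
A = 1/2, B = 1 ↦ 1/2  <
A = 1, B = 0 ↦ 0  <
A = 1, B = 1/2 ↦ 1/2  <
A = 1, B = 1 ↦ 1  ≥
So 2 of the 9 assignments meet the threshold.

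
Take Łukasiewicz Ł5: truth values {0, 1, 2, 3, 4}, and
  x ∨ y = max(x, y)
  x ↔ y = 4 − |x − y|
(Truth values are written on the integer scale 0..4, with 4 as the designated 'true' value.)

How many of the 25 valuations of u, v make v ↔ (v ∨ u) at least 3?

value 4: 15 assignments (counts)
value 3: 4 assignments (counts)
value 2: 3 assignments
value 1: 2 assignments
value 0: 1 assignment
So 19 of the 25 assignments meet the threshold.

19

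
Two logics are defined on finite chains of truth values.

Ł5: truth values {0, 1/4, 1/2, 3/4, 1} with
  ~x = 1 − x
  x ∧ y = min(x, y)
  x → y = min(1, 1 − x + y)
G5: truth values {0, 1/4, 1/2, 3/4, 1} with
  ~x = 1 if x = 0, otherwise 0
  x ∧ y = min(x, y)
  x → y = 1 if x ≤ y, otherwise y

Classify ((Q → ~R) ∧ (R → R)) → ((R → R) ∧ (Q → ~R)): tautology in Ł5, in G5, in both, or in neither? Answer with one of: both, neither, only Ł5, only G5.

In Ł5: every assignment gives 1 — tautology.
In G5: every assignment gives 1 — tautology.

both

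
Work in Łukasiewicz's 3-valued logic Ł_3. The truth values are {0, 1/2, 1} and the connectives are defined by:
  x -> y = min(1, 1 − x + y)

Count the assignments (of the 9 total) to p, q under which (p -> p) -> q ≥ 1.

3

p = 0, q = 0 ↦ 0  <
p = 0, q = 1/2 ↦ 1/2  <
p = 0, q = 1 ↦ 1  ≥
p = 1/2, q = 0 ↦ 0  <
p = 1/2, q = 1/2 ↦ 1/2  <
p = 1/2, q = 1 ↦ 1  ≥
p = 1, q = 0 ↦ 0  <
p = 1, q = 1/2 ↦ 1/2  <
p = 1, q = 1 ↦ 1  ≥
So 3 of the 9 assignments meet the threshold.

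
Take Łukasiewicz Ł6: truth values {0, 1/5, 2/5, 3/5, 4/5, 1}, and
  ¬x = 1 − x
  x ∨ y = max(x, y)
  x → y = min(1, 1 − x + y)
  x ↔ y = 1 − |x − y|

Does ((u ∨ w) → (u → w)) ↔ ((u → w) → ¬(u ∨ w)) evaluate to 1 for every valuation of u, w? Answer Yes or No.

Counterexample: take u = 0, w = 1/5.
u ∨ w = 0 ∨ 1/5 = 1/5
u → w = 0 → 1/5 = 1
(u ∨ w) → (u → w) = 1/5 → 1 = 1
u → w = 0 → 1/5 = 1
u ∨ w = 0 ∨ 1/5 = 1/5
¬(u ∨ w) = ¬1/5 = 4/5
(u → w) → ¬(u ∨ w) = 1 → 4/5 = 4/5
((u ∨ w) → (u → w)) ↔ ((u → w) → ¬(u ∨ w)) = 1 ↔ 4/5 = 4/5
This gives 4/5 ≠ 1.

No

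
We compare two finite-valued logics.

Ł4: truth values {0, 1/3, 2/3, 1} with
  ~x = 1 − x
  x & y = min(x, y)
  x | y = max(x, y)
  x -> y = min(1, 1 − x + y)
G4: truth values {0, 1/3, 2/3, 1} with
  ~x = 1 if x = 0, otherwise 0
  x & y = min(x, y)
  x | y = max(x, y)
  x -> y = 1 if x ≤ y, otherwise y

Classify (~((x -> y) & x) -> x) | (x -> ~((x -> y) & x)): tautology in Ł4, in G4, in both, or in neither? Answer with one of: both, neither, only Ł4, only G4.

both

In Ł4: every assignment gives 1 — tautology.
In G4: every assignment gives 1 — tautology.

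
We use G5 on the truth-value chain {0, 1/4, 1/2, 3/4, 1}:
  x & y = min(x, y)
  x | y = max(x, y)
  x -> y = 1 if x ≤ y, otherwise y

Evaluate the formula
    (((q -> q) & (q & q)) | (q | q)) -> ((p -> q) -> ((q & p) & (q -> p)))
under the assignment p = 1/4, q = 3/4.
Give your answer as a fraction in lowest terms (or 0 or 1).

1/4

q -> q = 3/4 -> 3/4 = 1
q & q = 3/4 & 3/4 = 3/4
(q -> q) & (q & q) = 1 & 3/4 = 3/4
q | q = 3/4 | 3/4 = 3/4
((q -> q) & (q & q)) | (q | q) = 3/4 | 3/4 = 3/4
p -> q = 1/4 -> 3/4 = 1
q & p = 3/4 & 1/4 = 1/4
q -> p = 3/4 -> 1/4 = 1/4
(q & p) & (q -> p) = 1/4 & 1/4 = 1/4
(p -> q) -> ((q & p) & (q -> p)) = 1 -> 1/4 = 1/4
(((q -> q) & (q & q)) | (q | q)) -> ((p -> q) -> ((q & p) & (q -> p))) = 3/4 -> 1/4 = 1/4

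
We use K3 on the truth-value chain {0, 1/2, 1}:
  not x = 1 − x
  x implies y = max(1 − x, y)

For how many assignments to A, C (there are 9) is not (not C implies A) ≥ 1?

A = 0, C = 0 ↦ 1  ≥
A = 0, C = 1/2 ↦ 1/2  <
A = 0, C = 1 ↦ 0  <
A = 1/2, C = 0 ↦ 1/2  <
A = 1/2, C = 1/2 ↦ 1/2  <
A = 1/2, C = 1 ↦ 0  <
A = 1, C = 0 ↦ 0  <
A = 1, C = 1/2 ↦ 0  <
A = 1, C = 1 ↦ 0  <
So 1 of the 9 assignments meets the threshold.

1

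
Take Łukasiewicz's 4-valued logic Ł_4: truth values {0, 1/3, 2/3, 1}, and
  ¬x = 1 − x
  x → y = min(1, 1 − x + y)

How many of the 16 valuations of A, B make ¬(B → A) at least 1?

1

A = 0, B = 0 ↦ 0  <
A = 0, B = 1/3 ↦ 1/3  <
A = 0, B = 2/3 ↦ 2/3  <
A = 0, B = 1 ↦ 1  ≥
A = 1/3, B = 0 ↦ 0  <
A = 1/3, B = 1/3 ↦ 0  <
A = 1/3, B = 2/3 ↦ 1/3  <
A = 1/3, B = 1 ↦ 2/3  <
A = 2/3, B = 0 ↦ 0  <
A = 2/3, B = 1/3 ↦ 0  <
A = 2/3, B = 2/3 ↦ 0  <
A = 2/3, B = 1 ↦ 1/3  <
A = 1, B = 0 ↦ 0  <
A = 1, B = 1/3 ↦ 0  <
A = 1, B = 2/3 ↦ 0  <
A = 1, B = 1 ↦ 0  <
So 1 of the 16 assignments meets the threshold.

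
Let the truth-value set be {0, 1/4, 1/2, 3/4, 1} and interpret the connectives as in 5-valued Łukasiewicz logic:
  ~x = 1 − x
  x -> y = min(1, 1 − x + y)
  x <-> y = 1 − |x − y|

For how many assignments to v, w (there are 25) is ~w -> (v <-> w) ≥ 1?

19

value 1: 19 assignments (counts)
value 3/4: 2 assignments
value 1/2: 2 assignments
value 1/4: 1 assignment
value 0: 1 assignment
So 19 of the 25 assignments meet the threshold.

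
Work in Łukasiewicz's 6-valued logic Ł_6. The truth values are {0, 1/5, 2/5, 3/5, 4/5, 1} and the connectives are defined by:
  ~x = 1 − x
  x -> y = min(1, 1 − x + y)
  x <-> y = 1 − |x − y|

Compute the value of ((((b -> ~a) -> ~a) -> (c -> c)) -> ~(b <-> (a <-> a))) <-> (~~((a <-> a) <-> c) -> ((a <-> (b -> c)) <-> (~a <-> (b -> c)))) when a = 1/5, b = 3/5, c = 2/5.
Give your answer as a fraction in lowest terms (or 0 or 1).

2/5

~a = ~1/5 = 4/5
b -> ~a = 3/5 -> 4/5 = 1
~a = ~1/5 = 4/5
(b -> ~a) -> ~a = 1 -> 4/5 = 4/5
c -> c = 2/5 -> 2/5 = 1
((b -> ~a) -> ~a) -> (c -> c) = 4/5 -> 1 = 1
a <-> a = 1/5 <-> 1/5 = 1
b <-> (a <-> a) = 3/5 <-> 1 = 3/5
~(b <-> (a <-> a)) = ~3/5 = 2/5
(((b -> ~a) -> ~a) -> (c -> c)) -> ~(b <-> (a <-> a)) = 1 -> 2/5 = 2/5
a <-> a = 1/5 <-> 1/5 = 1
(a <-> a) <-> c = 1 <-> 2/5 = 2/5
~((a <-> a) <-> c) = ~2/5 = 3/5
~~((a <-> a) <-> c) = ~3/5 = 2/5
b -> c = 3/5 -> 2/5 = 4/5
a <-> (b -> c) = 1/5 <-> 4/5 = 2/5
~a = ~1/5 = 4/5
b -> c = 3/5 -> 2/5 = 4/5
~a <-> (b -> c) = 4/5 <-> 4/5 = 1
(a <-> (b -> c)) <-> (~a <-> (b -> c)) = 2/5 <-> 1 = 2/5
~~((a <-> a) <-> c) -> ((a <-> (b -> c)) <-> (~a <-> (b -> c))) = 2/5 -> 2/5 = 1
((((b -> ~a) -> ~a) -> (c -> c)) -> ~(b <-> (a <-> a))) <-> (~~((a <-> a) <-> c) -> ((a <-> (b -> c)) <-> (~a <-> (b -> c)))) = 2/5 <-> 1 = 2/5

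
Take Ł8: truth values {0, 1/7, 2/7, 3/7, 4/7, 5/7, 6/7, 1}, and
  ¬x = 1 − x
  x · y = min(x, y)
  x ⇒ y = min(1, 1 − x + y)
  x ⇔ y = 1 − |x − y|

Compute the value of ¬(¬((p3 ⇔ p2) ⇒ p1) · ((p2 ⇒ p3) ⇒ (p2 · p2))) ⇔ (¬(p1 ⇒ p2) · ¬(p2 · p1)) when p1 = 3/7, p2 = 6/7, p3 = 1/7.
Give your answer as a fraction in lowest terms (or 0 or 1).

p3 ⇔ p2 = 1/7 ⇔ 6/7 = 2/7
(p3 ⇔ p2) ⇒ p1 = 2/7 ⇒ 3/7 = 1
¬((p3 ⇔ p2) ⇒ p1) = ¬1 = 0
p2 ⇒ p3 = 6/7 ⇒ 1/7 = 2/7
p2 · p2 = 6/7 · 6/7 = 6/7
(p2 ⇒ p3) ⇒ (p2 · p2) = 2/7 ⇒ 6/7 = 1
¬((p3 ⇔ p2) ⇒ p1) · ((p2 ⇒ p3) ⇒ (p2 · p2)) = 0 · 1 = 0
¬(¬((p3 ⇔ p2) ⇒ p1) · ((p2 ⇒ p3) ⇒ (p2 · p2))) = ¬0 = 1
p1 ⇒ p2 = 3/7 ⇒ 6/7 = 1
¬(p1 ⇒ p2) = ¬1 = 0
p2 · p1 = 6/7 · 3/7 = 3/7
¬(p2 · p1) = ¬3/7 = 4/7
¬(p1 ⇒ p2) · ¬(p2 · p1) = 0 · 4/7 = 0
¬(¬((p3 ⇔ p2) ⇒ p1) · ((p2 ⇒ p3) ⇒ (p2 · p2))) ⇔ (¬(p1 ⇒ p2) · ¬(p2 · p1)) = 1 ⇔ 0 = 0

0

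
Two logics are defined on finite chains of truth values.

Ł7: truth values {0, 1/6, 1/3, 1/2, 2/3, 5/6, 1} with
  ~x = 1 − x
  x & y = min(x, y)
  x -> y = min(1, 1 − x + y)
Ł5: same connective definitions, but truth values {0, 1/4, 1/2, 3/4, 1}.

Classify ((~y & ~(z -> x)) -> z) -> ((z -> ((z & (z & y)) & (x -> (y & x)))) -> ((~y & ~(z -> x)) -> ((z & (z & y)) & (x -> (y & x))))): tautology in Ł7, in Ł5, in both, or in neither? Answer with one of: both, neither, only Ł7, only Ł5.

In Ł7: every assignment gives 1 — tautology.
In Ł5: every assignment gives 1 — tautology.

both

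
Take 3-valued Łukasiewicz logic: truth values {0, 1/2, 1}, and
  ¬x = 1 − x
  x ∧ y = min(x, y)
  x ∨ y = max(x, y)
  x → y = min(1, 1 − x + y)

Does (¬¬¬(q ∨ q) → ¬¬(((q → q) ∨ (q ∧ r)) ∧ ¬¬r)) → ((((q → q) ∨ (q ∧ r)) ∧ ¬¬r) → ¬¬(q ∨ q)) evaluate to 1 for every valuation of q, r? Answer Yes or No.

No

Counterexample: take q = 0, r = 1.
q ∨ q = 0 ∨ 0 = 0
¬(q ∨ q) = ¬0 = 1
¬¬(q ∨ q) = ¬1 = 0
¬¬¬(q ∨ q) = ¬0 = 1
q → q = 0 → 0 = 1
q ∧ r = 0 ∧ 1 = 0
(q → q) ∨ (q ∧ r) = 1 ∨ 0 = 1
¬r = ¬1 = 0
¬¬r = ¬0 = 1
((q → q) ∨ (q ∧ r)) ∧ ¬¬r = 1 ∧ 1 = 1
¬(((q → q) ∨ (q ∧ r)) ∧ ¬¬r) = ¬1 = 0
¬¬(((q → q) ∨ (q ∧ r)) ∧ ¬¬r) = ¬0 = 1
¬¬¬(q ∨ q) → ¬¬(((q → q) ∨ (q ∧ r)) ∧ ¬¬r) = 1 → 1 = 1
q → q = 0 → 0 = 1
q ∧ r = 0 ∧ 1 = 0
(q → q) ∨ (q ∧ r) = 1 ∨ 0 = 1
¬r = ¬1 = 0
¬¬r = ¬0 = 1
((q → q) ∨ (q ∧ r)) ∧ ¬¬r = 1 ∧ 1 = 1
q ∨ q = 0 ∨ 0 = 0
¬(q ∨ q) = ¬0 = 1
¬¬(q ∨ q) = ¬1 = 0
(((q → q) ∨ (q ∧ r)) ∧ ¬¬r) → ¬¬(q ∨ q) = 1 → 0 = 0
(¬¬¬(q ∨ q) → ¬¬(((q → q) ∨ (q ∧ r)) ∧ ¬¬r)) → ((((q → q) ∨ (q ∧ r)) ∧ ¬¬r) → ¬¬(q ∨ q)) = 1 → 0 = 0
This gives 0 ≠ 1.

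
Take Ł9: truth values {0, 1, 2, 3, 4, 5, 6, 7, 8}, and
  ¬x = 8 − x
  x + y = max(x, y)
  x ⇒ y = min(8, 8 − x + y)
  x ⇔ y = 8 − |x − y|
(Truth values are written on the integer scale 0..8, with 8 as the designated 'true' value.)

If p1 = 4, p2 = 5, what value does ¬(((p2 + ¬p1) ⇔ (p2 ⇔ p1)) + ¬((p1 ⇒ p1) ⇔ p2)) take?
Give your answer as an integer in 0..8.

¬p1 = ¬4 = 4
p2 + ¬p1 = 5 + 4 = 5
p2 ⇔ p1 = 5 ⇔ 4 = 7
(p2 + ¬p1) ⇔ (p2 ⇔ p1) = 5 ⇔ 7 = 6
p1 ⇒ p1 = 4 ⇒ 4 = 8
(p1 ⇒ p1) ⇔ p2 = 8 ⇔ 5 = 5
¬((p1 ⇒ p1) ⇔ p2) = ¬5 = 3
((p2 + ¬p1) ⇔ (p2 ⇔ p1)) + ¬((p1 ⇒ p1) ⇔ p2) = 6 + 3 = 6
¬(((p2 + ¬p1) ⇔ (p2 ⇔ p1)) + ¬((p1 ⇒ p1) ⇔ p2)) = ¬6 = 2

2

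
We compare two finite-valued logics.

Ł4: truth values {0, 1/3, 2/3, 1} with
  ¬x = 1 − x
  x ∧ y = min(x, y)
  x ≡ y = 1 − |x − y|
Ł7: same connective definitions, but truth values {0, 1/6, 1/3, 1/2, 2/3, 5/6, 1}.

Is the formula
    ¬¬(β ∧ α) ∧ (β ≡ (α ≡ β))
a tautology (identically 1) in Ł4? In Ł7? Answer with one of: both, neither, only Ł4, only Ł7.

In Ł4: at α = 0, β = 0 the value is 0 — not a tautology.
In Ł7: at α = 0, β = 0 the value is 0 — not a tautology.

neither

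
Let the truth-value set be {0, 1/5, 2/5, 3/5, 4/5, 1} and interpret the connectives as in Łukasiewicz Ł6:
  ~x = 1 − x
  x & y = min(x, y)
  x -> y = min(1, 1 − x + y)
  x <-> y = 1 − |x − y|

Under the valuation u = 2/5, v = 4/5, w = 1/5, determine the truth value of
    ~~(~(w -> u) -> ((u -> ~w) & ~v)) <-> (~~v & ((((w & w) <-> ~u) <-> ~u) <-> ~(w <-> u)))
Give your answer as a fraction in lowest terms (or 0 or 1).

1/5

w -> u = 1/5 -> 2/5 = 1
~(w -> u) = ~1 = 0
~w = ~1/5 = 4/5
u -> ~w = 2/5 -> 4/5 = 1
~v = ~4/5 = 1/5
(u -> ~w) & ~v = 1 & 1/5 = 1/5
~(w -> u) -> ((u -> ~w) & ~v) = 0 -> 1/5 = 1
~(~(w -> u) -> ((u -> ~w) & ~v)) = ~1 = 0
~~(~(w -> u) -> ((u -> ~w) & ~v)) = ~0 = 1
~v = ~4/5 = 1/5
~~v = ~1/5 = 4/5
w & w = 1/5 & 1/5 = 1/5
~u = ~2/5 = 3/5
(w & w) <-> ~u = 1/5 <-> 3/5 = 3/5
~u = ~2/5 = 3/5
((w & w) <-> ~u) <-> ~u = 3/5 <-> 3/5 = 1
w <-> u = 1/5 <-> 2/5 = 4/5
~(w <-> u) = ~4/5 = 1/5
(((w & w) <-> ~u) <-> ~u) <-> ~(w <-> u) = 1 <-> 1/5 = 1/5
~~v & ((((w & w) <-> ~u) <-> ~u) <-> ~(w <-> u)) = 4/5 & 1/5 = 1/5
~~(~(w -> u) -> ((u -> ~w) & ~v)) <-> (~~v & ((((w & w) <-> ~u) <-> ~u) <-> ~(w <-> u))) = 1 <-> 1/5 = 1/5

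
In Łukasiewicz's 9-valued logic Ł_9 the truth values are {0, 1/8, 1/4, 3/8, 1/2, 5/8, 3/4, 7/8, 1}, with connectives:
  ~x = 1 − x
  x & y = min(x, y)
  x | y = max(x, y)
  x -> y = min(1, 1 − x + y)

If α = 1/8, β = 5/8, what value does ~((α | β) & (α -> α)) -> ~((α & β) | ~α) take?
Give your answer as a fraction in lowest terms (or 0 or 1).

α | β = 1/8 | 5/8 = 5/8
α -> α = 1/8 -> 1/8 = 1
(α | β) & (α -> α) = 5/8 & 1 = 5/8
~((α | β) & (α -> α)) = ~5/8 = 3/8
α & β = 1/8 & 5/8 = 1/8
~α = ~1/8 = 7/8
(α & β) | ~α = 1/8 | 7/8 = 7/8
~((α & β) | ~α) = ~7/8 = 1/8
~((α | β) & (α -> α)) -> ~((α & β) | ~α) = 3/8 -> 1/8 = 3/4

3/4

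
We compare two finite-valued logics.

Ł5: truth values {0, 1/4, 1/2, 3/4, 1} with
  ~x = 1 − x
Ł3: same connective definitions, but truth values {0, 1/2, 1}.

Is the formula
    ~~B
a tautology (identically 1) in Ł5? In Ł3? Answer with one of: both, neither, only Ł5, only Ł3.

neither

In Ł5: at B = 0 the value is 0 — not a tautology.
In Ł3: at B = 0 the value is 0 — not a tautology.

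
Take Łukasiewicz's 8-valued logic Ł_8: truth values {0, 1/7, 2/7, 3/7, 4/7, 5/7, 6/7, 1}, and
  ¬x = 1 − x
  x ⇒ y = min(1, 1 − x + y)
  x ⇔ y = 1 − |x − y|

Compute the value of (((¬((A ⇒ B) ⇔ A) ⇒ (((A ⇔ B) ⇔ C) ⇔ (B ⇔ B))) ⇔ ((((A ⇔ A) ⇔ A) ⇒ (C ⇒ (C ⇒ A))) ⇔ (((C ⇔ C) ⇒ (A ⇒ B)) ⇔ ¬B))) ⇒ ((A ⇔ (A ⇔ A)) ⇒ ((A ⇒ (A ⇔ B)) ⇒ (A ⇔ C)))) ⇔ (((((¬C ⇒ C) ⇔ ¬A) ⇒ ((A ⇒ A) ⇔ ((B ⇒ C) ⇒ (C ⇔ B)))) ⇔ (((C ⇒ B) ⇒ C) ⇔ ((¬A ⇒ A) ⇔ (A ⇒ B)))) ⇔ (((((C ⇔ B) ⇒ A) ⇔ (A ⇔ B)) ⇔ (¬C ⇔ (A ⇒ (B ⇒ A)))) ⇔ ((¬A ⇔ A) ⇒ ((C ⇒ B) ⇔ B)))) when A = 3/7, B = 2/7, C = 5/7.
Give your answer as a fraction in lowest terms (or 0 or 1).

A ⇒ B = 3/7 ⇒ 2/7 = 6/7
(A ⇒ B) ⇔ A = 6/7 ⇔ 3/7 = 4/7
¬((A ⇒ B) ⇔ A) = ¬4/7 = 3/7
A ⇔ B = 3/7 ⇔ 2/7 = 6/7
(A ⇔ B) ⇔ C = 6/7 ⇔ 5/7 = 6/7
B ⇔ B = 2/7 ⇔ 2/7 = 1
((A ⇔ B) ⇔ C) ⇔ (B ⇔ B) = 6/7 ⇔ 1 = 6/7
¬((A ⇒ B) ⇔ A) ⇒ (((A ⇔ B) ⇔ C) ⇔ (B ⇔ B)) = 3/7 ⇒ 6/7 = 1
A ⇔ A = 3/7 ⇔ 3/7 = 1
(A ⇔ A) ⇔ A = 1 ⇔ 3/7 = 3/7
C ⇒ A = 5/7 ⇒ 3/7 = 5/7
C ⇒ (C ⇒ A) = 5/7 ⇒ 5/7 = 1
((A ⇔ A) ⇔ A) ⇒ (C ⇒ (C ⇒ A)) = 3/7 ⇒ 1 = 1
C ⇔ C = 5/7 ⇔ 5/7 = 1
A ⇒ B = 3/7 ⇒ 2/7 = 6/7
(C ⇔ C) ⇒ (A ⇒ B) = 1 ⇒ 6/7 = 6/7
¬B = ¬2/7 = 5/7
((C ⇔ C) ⇒ (A ⇒ B)) ⇔ ¬B = 6/7 ⇔ 5/7 = 6/7
(((A ⇔ A) ⇔ A) ⇒ (C ⇒ (C ⇒ A))) ⇔ (((C ⇔ C) ⇒ (A ⇒ B)) ⇔ ¬B) = 1 ⇔ 6/7 = 6/7
(¬((A ⇒ B) ⇔ A) ⇒ (((A ⇔ B) ⇔ C) ⇔ (B ⇔ B))) ⇔ ((((A ⇔ A) ⇔ A) ⇒ (C ⇒ (C ⇒ A))) ⇔ (((C ⇔ C) ⇒ (A ⇒ B)) ⇔ ¬B)) = 1 ⇔ 6/7 = 6/7
A ⇔ A = 3/7 ⇔ 3/7 = 1
A ⇔ (A ⇔ A) = 3/7 ⇔ 1 = 3/7
A ⇔ B = 3/7 ⇔ 2/7 = 6/7
A ⇒ (A ⇔ B) = 3/7 ⇒ 6/7 = 1
A ⇔ C = 3/7 ⇔ 5/7 = 5/7
(A ⇒ (A ⇔ B)) ⇒ (A ⇔ C) = 1 ⇒ 5/7 = 5/7
(A ⇔ (A ⇔ A)) ⇒ ((A ⇒ (A ⇔ B)) ⇒ (A ⇔ C)) = 3/7 ⇒ 5/7 = 1
((¬((A ⇒ B) ⇔ A) ⇒ (((A ⇔ B) ⇔ C) ⇔ (B ⇔ B))) ⇔ ((((A ⇔ A) ⇔ A) ⇒ (C ⇒ (C ⇒ A))) ⇔ (((C ⇔ C) ⇒ (A ⇒ B)) ⇔ ¬B))) ⇒ ((A ⇔ (A ⇔ A)) ⇒ ((A ⇒ (A ⇔ B)) ⇒ (A ⇔ C))) = 6/7 ⇒ 1 = 1
¬C = ¬5/7 = 2/7
¬C ⇒ C = 2/7 ⇒ 5/7 = 1
¬A = ¬3/7 = 4/7
(¬C ⇒ C) ⇔ ¬A = 1 ⇔ 4/7 = 4/7
A ⇒ A = 3/7 ⇒ 3/7 = 1
B ⇒ C = 2/7 ⇒ 5/7 = 1
C ⇔ B = 5/7 ⇔ 2/7 = 4/7
(B ⇒ C) ⇒ (C ⇔ B) = 1 ⇒ 4/7 = 4/7
(A ⇒ A) ⇔ ((B ⇒ C) ⇒ (C ⇔ B)) = 1 ⇔ 4/7 = 4/7
((¬C ⇒ C) ⇔ ¬A) ⇒ ((A ⇒ A) ⇔ ((B ⇒ C) ⇒ (C ⇔ B))) = 4/7 ⇒ 4/7 = 1
C ⇒ B = 5/7 ⇒ 2/7 = 4/7
(C ⇒ B) ⇒ C = 4/7 ⇒ 5/7 = 1
¬A = ¬3/7 = 4/7
¬A ⇒ A = 4/7 ⇒ 3/7 = 6/7
A ⇒ B = 3/7 ⇒ 2/7 = 6/7
(¬A ⇒ A) ⇔ (A ⇒ B) = 6/7 ⇔ 6/7 = 1
((C ⇒ B) ⇒ C) ⇔ ((¬A ⇒ A) ⇔ (A ⇒ B)) = 1 ⇔ 1 = 1
(((¬C ⇒ C) ⇔ ¬A) ⇒ ((A ⇒ A) ⇔ ((B ⇒ C) ⇒ (C ⇔ B)))) ⇔ (((C ⇒ B) ⇒ C) ⇔ ((¬A ⇒ A) ⇔ (A ⇒ B))) = 1 ⇔ 1 = 1
C ⇔ B = 5/7 ⇔ 2/7 = 4/7
(C ⇔ B) ⇒ A = 4/7 ⇒ 3/7 = 6/7
A ⇔ B = 3/7 ⇔ 2/7 = 6/7
((C ⇔ B) ⇒ A) ⇔ (A ⇔ B) = 6/7 ⇔ 6/7 = 1
¬C = ¬5/7 = 2/7
B ⇒ A = 2/7 ⇒ 3/7 = 1
A ⇒ (B ⇒ A) = 3/7 ⇒ 1 = 1
¬C ⇔ (A ⇒ (B ⇒ A)) = 2/7 ⇔ 1 = 2/7
(((C ⇔ B) ⇒ A) ⇔ (A ⇔ B)) ⇔ (¬C ⇔ (A ⇒ (B ⇒ A))) = 1 ⇔ 2/7 = 2/7
¬A = ¬3/7 = 4/7
¬A ⇔ A = 4/7 ⇔ 3/7 = 6/7
C ⇒ B = 5/7 ⇒ 2/7 = 4/7
(C ⇒ B) ⇔ B = 4/7 ⇔ 2/7 = 5/7
(¬A ⇔ A) ⇒ ((C ⇒ B) ⇔ B) = 6/7 ⇒ 5/7 = 6/7
((((C ⇔ B) ⇒ A) ⇔ (A ⇔ B)) ⇔ (¬C ⇔ (A ⇒ (B ⇒ A)))) ⇔ ((¬A ⇔ A) ⇒ ((C ⇒ B) ⇔ B)) = 2/7 ⇔ 6/7 = 3/7
((((¬C ⇒ C) ⇔ ¬A) ⇒ ((A ⇒ A) ⇔ ((B ⇒ C) ⇒ (C ⇔ B)))) ⇔ (((C ⇒ B) ⇒ C) ⇔ ((¬A ⇒ A) ⇔ (A ⇒ B)))) ⇔ (((((C ⇔ B) ⇒ A) ⇔ (A ⇔ B)) ⇔ (¬C ⇔ (A ⇒ (B ⇒ A)))) ⇔ ((¬A ⇔ A) ⇒ ((C ⇒ B) ⇔ B))) = 1 ⇔ 3/7 = 3/7
(((¬((A ⇒ B) ⇔ A) ⇒ (((A ⇔ B) ⇔ C) ⇔ (B ⇔ B))) ⇔ ((((A ⇔ A) ⇔ A) ⇒ (C ⇒ (C ⇒ A))) ⇔ (((C ⇔ C) ⇒ (A ⇒ B)) ⇔ ¬B))) ⇒ ((A ⇔ (A ⇔ A)) ⇒ ((A ⇒ (A ⇔ B)) ⇒ (A ⇔ C)))) ⇔ (((((¬C ⇒ C) ⇔ ¬A) ⇒ ((A ⇒ A) ⇔ ((B ⇒ C) ⇒ (C ⇔ B)))) ⇔ (((C ⇒ B) ⇒ C) ⇔ ((¬A ⇒ A) ⇔ (A ⇒ B)))) ⇔ (((((C ⇔ B) ⇒ A) ⇔ (A ⇔ B)) ⇔ (¬C ⇔ (A ⇒ (B ⇒ A)))) ⇔ ((¬A ⇔ A) ⇒ ((C ⇒ B) ⇔ B)))) = 1 ⇔ 3/7 = 3/7

3/7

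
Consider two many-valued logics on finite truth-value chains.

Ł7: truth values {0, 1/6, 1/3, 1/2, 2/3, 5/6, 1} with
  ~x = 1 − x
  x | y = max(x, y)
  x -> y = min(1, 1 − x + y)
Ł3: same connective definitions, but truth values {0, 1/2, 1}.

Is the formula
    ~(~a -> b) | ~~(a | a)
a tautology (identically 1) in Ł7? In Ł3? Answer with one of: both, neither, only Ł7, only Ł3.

In Ł7: at a = 0, b = 1/6 the value is 5/6 — not a tautology.
In Ł3: at a = 0, b = 1/2 the value is 1/2 — not a tautology.

neither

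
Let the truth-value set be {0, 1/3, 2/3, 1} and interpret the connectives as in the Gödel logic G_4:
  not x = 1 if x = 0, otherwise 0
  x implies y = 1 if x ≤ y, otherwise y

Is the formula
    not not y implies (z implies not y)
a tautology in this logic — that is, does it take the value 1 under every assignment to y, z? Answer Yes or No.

Counterexample: take y = 1/3, z = 1/3.
not y = not 1/3 = 0
not not y = not 0 = 1
not y = not 1/3 = 0
z implies not y = 1/3 implies 0 = 0
not not y implies (z implies not y) = 1 implies 0 = 0
This gives 0 ≠ 1.

No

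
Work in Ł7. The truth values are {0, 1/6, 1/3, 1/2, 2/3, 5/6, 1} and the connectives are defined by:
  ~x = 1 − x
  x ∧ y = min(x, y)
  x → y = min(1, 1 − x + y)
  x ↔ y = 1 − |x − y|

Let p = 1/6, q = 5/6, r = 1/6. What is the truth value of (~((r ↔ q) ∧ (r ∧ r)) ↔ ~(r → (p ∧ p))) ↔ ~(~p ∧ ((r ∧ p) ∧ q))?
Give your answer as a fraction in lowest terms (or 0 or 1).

1/3

r ↔ q = 1/6 ↔ 5/6 = 1/3
r ∧ r = 1/6 ∧ 1/6 = 1/6
(r ↔ q) ∧ (r ∧ r) = 1/3 ∧ 1/6 = 1/6
~((r ↔ q) ∧ (r ∧ r)) = ~1/6 = 5/6
p ∧ p = 1/6 ∧ 1/6 = 1/6
r → (p ∧ p) = 1/6 → 1/6 = 1
~(r → (p ∧ p)) = ~1 = 0
~((r ↔ q) ∧ (r ∧ r)) ↔ ~(r → (p ∧ p)) = 5/6 ↔ 0 = 1/6
~p = ~1/6 = 5/6
r ∧ p = 1/6 ∧ 1/6 = 1/6
(r ∧ p) ∧ q = 1/6 ∧ 5/6 = 1/6
~p ∧ ((r ∧ p) ∧ q) = 5/6 ∧ 1/6 = 1/6
~(~p ∧ ((r ∧ p) ∧ q)) = ~1/6 = 5/6
(~((r ↔ q) ∧ (r ∧ r)) ↔ ~(r → (p ∧ p))) ↔ ~(~p ∧ ((r ∧ p) ∧ q)) = 1/6 ↔ 5/6 = 1/3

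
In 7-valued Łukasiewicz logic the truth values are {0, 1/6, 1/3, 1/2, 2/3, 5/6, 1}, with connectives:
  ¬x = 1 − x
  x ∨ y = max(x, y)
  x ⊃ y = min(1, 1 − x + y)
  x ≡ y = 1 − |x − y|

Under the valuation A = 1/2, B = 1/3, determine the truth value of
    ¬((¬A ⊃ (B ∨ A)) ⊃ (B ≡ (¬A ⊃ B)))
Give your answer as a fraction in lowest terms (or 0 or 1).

1/2

¬A = ¬1/2 = 1/2
B ∨ A = 1/3 ∨ 1/2 = 1/2
¬A ⊃ (B ∨ A) = 1/2 ⊃ 1/2 = 1
¬A = ¬1/2 = 1/2
¬A ⊃ B = 1/2 ⊃ 1/3 = 5/6
B ≡ (¬A ⊃ B) = 1/3 ≡ 5/6 = 1/2
(¬A ⊃ (B ∨ A)) ⊃ (B ≡ (¬A ⊃ B)) = 1 ⊃ 1/2 = 1/2
¬((¬A ⊃ (B ∨ A)) ⊃ (B ≡ (¬A ⊃ B))) = ¬1/2 = 1/2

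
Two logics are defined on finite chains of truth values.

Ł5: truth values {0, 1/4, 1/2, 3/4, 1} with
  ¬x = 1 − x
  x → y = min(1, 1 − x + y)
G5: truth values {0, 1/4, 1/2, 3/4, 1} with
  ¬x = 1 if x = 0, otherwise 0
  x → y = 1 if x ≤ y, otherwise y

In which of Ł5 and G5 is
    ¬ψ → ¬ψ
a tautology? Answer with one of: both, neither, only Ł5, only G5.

In Ł5: every assignment gives 1 — tautology.
In G5: every assignment gives 1 — tautology.

both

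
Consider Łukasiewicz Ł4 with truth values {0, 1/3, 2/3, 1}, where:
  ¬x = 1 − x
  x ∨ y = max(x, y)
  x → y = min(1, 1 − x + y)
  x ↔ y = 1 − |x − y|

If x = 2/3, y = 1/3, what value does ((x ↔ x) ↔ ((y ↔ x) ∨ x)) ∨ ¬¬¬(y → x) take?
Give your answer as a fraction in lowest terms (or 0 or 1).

2/3

x ↔ x = 2/3 ↔ 2/3 = 1
y ↔ x = 1/3 ↔ 2/3 = 2/3
(y ↔ x) ∨ x = 2/3 ∨ 2/3 = 2/3
(x ↔ x) ↔ ((y ↔ x) ∨ x) = 1 ↔ 2/3 = 2/3
y → x = 1/3 → 2/3 = 1
¬(y → x) = ¬1 = 0
¬¬(y → x) = ¬0 = 1
¬¬¬(y → x) = ¬1 = 0
((x ↔ x) ↔ ((y ↔ x) ∨ x)) ∨ ¬¬¬(y → x) = 2/3 ∨ 0 = 2/3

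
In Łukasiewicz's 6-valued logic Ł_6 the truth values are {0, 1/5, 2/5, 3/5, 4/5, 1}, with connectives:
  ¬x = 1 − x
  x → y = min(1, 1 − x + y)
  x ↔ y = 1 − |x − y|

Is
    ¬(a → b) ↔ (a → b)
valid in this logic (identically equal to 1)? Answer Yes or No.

Counterexample: take a = 0, b = 0.
a → b = 0 → 0 = 1
¬(a → b) = ¬1 = 0
a → b = 0 → 0 = 1
¬(a → b) ↔ (a → b) = 0 ↔ 1 = 0
This gives 0 ≠ 1.

No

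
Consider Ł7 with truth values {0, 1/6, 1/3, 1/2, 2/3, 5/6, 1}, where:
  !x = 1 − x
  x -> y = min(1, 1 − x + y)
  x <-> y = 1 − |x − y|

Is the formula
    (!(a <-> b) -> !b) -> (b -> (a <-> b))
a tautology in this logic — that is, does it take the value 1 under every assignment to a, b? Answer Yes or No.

Yes

At a = 1/2, b = 2/3, for instance:
a <-> b = 1/2 <-> 2/3 = 5/6
!(a <-> b) = !5/6 = 1/6
!b = !2/3 = 1/3
!(a <-> b) -> !b = 1/6 -> 1/3 = 1
b -> (a <-> b) = 2/3 -> 5/6 = 1
(!(a <-> b) -> !b) -> (b -> (a <-> b)) = 1 -> 1 = 1
and checking the remaining 48 assignments likewise gives ≥ 1 in every case.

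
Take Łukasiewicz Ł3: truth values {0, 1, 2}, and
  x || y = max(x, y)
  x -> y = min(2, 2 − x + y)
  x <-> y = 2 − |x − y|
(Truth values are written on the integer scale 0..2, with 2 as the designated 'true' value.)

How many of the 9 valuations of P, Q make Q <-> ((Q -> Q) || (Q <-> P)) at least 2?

P = 0, Q = 0 ↦ 0  <
P = 0, Q = 1 ↦ 1  <
P = 0, Q = 2 ↦ 2  ≥
P = 1, Q = 0 ↦ 0  <
P = 1, Q = 1 ↦ 1  <
P = 1, Q = 2 ↦ 2  ≥
P = 2, Q = 0 ↦ 0  <
P = 2, Q = 1 ↦ 1  <
P = 2, Q = 2 ↦ 2  ≥
So 3 of the 9 assignments meet the threshold.

3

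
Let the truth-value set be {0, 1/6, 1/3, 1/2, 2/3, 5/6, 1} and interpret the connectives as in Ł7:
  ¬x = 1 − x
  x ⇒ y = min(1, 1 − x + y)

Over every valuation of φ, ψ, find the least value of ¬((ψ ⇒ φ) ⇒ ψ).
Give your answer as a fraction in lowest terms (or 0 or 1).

Take φ = 0, ψ = 1/2:
ψ ⇒ φ = 1/2 ⇒ 0 = 1/2
(ψ ⇒ φ) ⇒ ψ = 1/2 ⇒ 1/2 = 1
¬((ψ ⇒ φ) ⇒ ψ) = ¬1 = 0
No assignment yields a value below 0, so this is the minimum.

0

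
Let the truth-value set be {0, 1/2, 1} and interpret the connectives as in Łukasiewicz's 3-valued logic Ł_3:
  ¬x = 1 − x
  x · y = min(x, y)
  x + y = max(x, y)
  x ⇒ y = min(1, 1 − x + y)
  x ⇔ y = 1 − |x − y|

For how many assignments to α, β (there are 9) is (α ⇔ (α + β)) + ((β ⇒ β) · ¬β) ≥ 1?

6

α = 0, β = 0 ↦ 1  ≥
α = 0, β = 1/2 ↦ 1/2  <
α = 0, β = 1 ↦ 0  <
α = 1/2, β = 0 ↦ 1  ≥
α = 1/2, β = 1/2 ↦ 1  ≥
α = 1/2, β = 1 ↦ 1/2  <
α = 1, β = 0 ↦ 1  ≥
α = 1, β = 1/2 ↦ 1  ≥
α = 1, β = 1 ↦ 1  ≥
So 6 of the 9 assignments meet the threshold.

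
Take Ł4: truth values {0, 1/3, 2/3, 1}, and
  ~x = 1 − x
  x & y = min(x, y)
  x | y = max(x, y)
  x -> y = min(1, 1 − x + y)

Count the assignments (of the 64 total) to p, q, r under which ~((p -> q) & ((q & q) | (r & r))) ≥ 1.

value 1: 7 assignments (counts)
value 2/3: 15 assignments
value 1/3: 20 assignments
value 0: 22 assignments
So 7 of the 64 assignments meet the threshold.

7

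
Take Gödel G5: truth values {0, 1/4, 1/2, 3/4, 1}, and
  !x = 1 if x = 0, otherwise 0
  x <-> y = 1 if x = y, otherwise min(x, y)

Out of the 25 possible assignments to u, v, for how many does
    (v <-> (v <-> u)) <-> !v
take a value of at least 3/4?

8

value 1: 8 assignments (counts)
value 0: 17 assignments
So 8 of the 25 assignments meet the threshold.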